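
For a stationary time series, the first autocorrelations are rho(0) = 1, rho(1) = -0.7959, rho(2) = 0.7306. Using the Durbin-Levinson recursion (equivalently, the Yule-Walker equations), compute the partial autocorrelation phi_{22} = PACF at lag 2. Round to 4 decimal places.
\phi_{22} = 0.2650

The PACF at lag k is phi_{kk}, the last component of the solution
to the Yule-Walker system G_k phi = r_k where
  (G_k)_{ij} = rho(|i - j|), (r_k)_i = rho(i), i,j = 1..k.
Equivalently, Durbin-Levinson gives phi_{kk} iteratively:
  phi_{11} = rho(1)
  phi_{kk} = [rho(k) - sum_{j=1..k-1} phi_{k-1,j} rho(k-j)]
            / [1 - sum_{j=1..k-1} phi_{k-1,j} rho(j)],
  phi_{k,j} = phi_{k-1,j} - phi_{kk} phi_{k-1,k-j},  j = 1..k-1.
Step k = 1:
  phi_11 = rho(1) = -0.7959.
Step k = 2:
  phi_22 = [rho(2) - phi_11 rho(1)] / [1 - phi_11 rho(1)] = [0.7306 - (-0.7959)(-0.7959)] / [1 - (-0.7959)(-0.7959)]
         = 0.09714319 / 0.36654319 = 0.265.
Therefore phi_{22} = 0.2650.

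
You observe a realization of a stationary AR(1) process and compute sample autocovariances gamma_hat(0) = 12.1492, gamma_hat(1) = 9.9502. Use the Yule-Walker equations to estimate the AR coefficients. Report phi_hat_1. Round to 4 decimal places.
\hat\phi_{1} = 0.8190

The Yule-Walker equations for an AR(p) process read, in matrix form,
  Gamma_p phi = r_p,   with   (Gamma_p)_{ij} = gamma(|i - j|),
                       (r_p)_i = gamma(i),   i,j = 1..p.
Substitute the sample gammas (Toeplitz matrix and right-hand side of size 1):
  Gamma_p = [[12.1492]]
  r_p     = [9.9502]
With p = 1 this is the single equation gamma(0) phi_1 = gamma(1):
  phi_hat_1 = gamma(1) / gamma(0) = 9.9502 / 12.1492 = 0.8190.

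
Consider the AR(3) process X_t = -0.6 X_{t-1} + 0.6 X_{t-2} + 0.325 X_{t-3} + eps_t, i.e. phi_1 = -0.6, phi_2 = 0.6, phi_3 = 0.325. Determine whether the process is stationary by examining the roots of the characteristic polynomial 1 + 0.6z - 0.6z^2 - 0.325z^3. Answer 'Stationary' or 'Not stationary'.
\text{Stationary}

The AR(p) characteristic polynomial is P(z) = 1 + 0.6z - 0.6z^2 - 0.325z^3.
Stationarity requires all roots to lie outside the unit circle, i.e. |z| > 1 for every root.
Degree 3: look for a simple real root z0 first, then factor out (1 - z/z0) and solve the remaining quadratic.
Testing z0 = -2: P(-2) = 1 + (0.6)(-2) + (-0.6)(-2)^2 + (-0.325)(-2)^3
  = 1 + (-1.2) + (-2.4) + (2.6) = 0.  So z_0 = -2 is a root, |z_0| = 2.
Divide out the factor (1 + 0.5 z) = (1 - z/z0) (since 1/z0 = -0.5):
  P(z) = (1 + 0.5 z)(1 + (0.1) z + (-0.65) z^2)
  [check: z-coef 0.1 - (-0.5) = 0.6; z^2-coef -0.65 - (-0.5)(0.1) = -0.6; z^3-coef -(-0.5)(-0.65) = -0.325.]
Remaining roots from the quadratic factor 1 + (0.1) z + (-0.65) z^2:
  Set 1 + (0.1) z + (-0.65) z^2 = 0, i.e. a z^2 + b z + c = 0 with a = -0.65, b = 0.1, c = 1.
  Discriminant D = b^2 - 4ac = (0.1)^2 - 4*(-0.65)*1 = 0.01 - (-2.6) = 2.61.
  D >= 0, so the roots are real: z = (-b +/- sqrt(D)) / (2a) = (-0.1 +/- 1.615549) / (-1.3).
    z_1 = (-0.1 + 1.615549) / (-1.3) = -1.1658,   |z_1| = 1.1658.
    z_2 = (-0.1 - 1.615549) / (-1.3) = 1.3197,   |z_2| = 1.3197.
Moduli of all roots: 2.0000, 1.1658, 1.3197.
All moduli strictly greater than 1? Yes.
Verdict: Stationary.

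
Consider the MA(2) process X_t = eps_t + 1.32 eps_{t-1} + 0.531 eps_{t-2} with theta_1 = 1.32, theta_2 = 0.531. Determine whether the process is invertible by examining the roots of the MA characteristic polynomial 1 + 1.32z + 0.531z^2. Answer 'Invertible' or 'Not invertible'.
\text{Invertible}

The MA(q) characteristic polynomial is P(z) = 1 + 1.32z + 0.531z^2.
Invertibility requires all roots to lie outside the unit circle, i.e. |z| > 1 for every root.
Set 1 + (1.32) z + (0.531) z^2 = 0, i.e. a z^2 + b z + c = 0 with a = 0.531, b = 1.32, c = 1.
Discriminant D = b^2 - 4ac = (1.32)^2 - 4*(0.531)*1 = 1.7424 - (2.124) = -0.3816.
D < 0, so the roots are the complex-conjugate pair z = (-b +/- i sqrt(-D)) / (2a) = -1.2429 +/- 0.5817i.
For a conjugate pair |z|^2 = z * conj(z) = (product of roots) = c/a = 1/(0.531) = 1.883239, so |z| = sqrt(1.883239) = 1.3723 for both roots.
Moduli of all roots: 1.3723, 1.3723.
All moduli strictly greater than 1? Yes.
Verdict: Invertible.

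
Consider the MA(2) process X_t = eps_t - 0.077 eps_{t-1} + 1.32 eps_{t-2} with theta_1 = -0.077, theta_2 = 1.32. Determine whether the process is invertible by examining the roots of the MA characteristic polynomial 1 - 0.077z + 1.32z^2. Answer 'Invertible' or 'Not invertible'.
\text{Not invertible}

The MA(q) characteristic polynomial is P(z) = 1 - 0.077z + 1.32z^2.
Invertibility requires all roots to lie outside the unit circle, i.e. |z| > 1 for every root.
Set 1 + (-0.077) z + (1.32) z^2 = 0, i.e. a z^2 + b z + c = 0 with a = 1.32, b = -0.077, c = 1.
Discriminant D = b^2 - 4ac = (-0.077)^2 - 4*(1.32)*1 = 0.005929 - (5.28) = -5.274071.
D < 0, so the roots are the complex-conjugate pair z = (-b +/- i sqrt(-D)) / (2a) = 0.0292 +/- 0.8699i.
For a conjugate pair |z|^2 = z * conj(z) = (product of roots) = c/a = 1/(1.32) = 0.757576, so |z| = sqrt(0.757576) = 0.8704 for both roots.
Moduli of all roots: 0.8704, 0.8704.
All moduli strictly greater than 1? No.
Verdict: Not invertible.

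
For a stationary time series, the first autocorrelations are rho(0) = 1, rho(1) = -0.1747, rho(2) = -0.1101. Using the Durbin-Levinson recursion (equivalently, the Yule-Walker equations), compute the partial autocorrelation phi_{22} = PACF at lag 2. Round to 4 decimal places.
\phi_{22} = -0.1450

The PACF at lag k is phi_{kk}, the last component of the solution
to the Yule-Walker system G_k phi = r_k where
  (G_k)_{ij} = rho(|i - j|), (r_k)_i = rho(i), i,j = 1..k.
Equivalently, Durbin-Levinson gives phi_{kk} iteratively:
  phi_{11} = rho(1)
  phi_{kk} = [rho(k) - sum_{j=1..k-1} phi_{k-1,j} rho(k-j)]
            / [1 - sum_{j=1..k-1} phi_{k-1,j} rho(j)],
  phi_{k,j} = phi_{k-1,j} - phi_{kk} phi_{k-1,k-j},  j = 1..k-1.
Step k = 1:
  phi_11 = rho(1) = -0.1747.
Step k = 2:
  phi_22 = [rho(2) - phi_11 rho(1)] / [1 - phi_11 rho(1)] = [-0.1101 - (-0.1747)(-0.1747)] / [1 - (-0.1747)(-0.1747)]
         = -0.14062009 / 0.96947991 = -0.145.
Therefore phi_{22} = -0.1450.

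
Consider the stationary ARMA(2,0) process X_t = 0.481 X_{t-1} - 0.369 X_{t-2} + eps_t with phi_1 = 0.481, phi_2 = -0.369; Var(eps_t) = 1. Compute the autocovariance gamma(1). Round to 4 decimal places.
\gamma(1) = 0.4640

Multiply the model equation by X_{t-k} and take expectations. With theta_0 = psi_0 = 1 and psi_j the MA(infinity) weights, this gives
  gamma(k) - sum_i phi_i gamma(k-i) = c_k,
  c_k = sigma^2 * sum_{j=k..q} theta_j psi_{j-k}   (c_k = 0 for k > q),
using gamma(-m) = gamma(m).
Pure AR (q = 0): c_0 = sigma^2 = 1, c_k = 0 for k >= 1.
Equations for k = 0, 1, 2 (AR order 2, c_2 = 0):
  (E0) gamma(0) = phi_1 gamma(1) + phi_2 gamma(2) + c_0
  (E1) gamma(1) = phi_1 gamma(0) + phi_2 gamma(1) + c_1
  (E2) gamma(2) = phi_1 gamma(1) + phi_2 gamma(0)
From (E1): gamma(1) = A gamma(0) + B with
  A = phi_1 / (1 - phi_2) = 0.481 / 1.369 = 0.351351,   B = c_1 / (1 - phi_2) = 0 / 1.369 = 0.
Insert (E2) into (E0): gamma(0) (1 - phi_2^2) = phi_1 (1 + phi_2) gamma(1) + c_0.
  phi_1 (1 + phi_2) = (0.481)(0.631) = 0.303511,   1 - phi_2^2 = 0.863839.
Replace gamma(1) by A gamma(0) + B and collect gamma(0):
  gamma(0) [0.863839 - (0.303511)(0.351351)] = c_0 = 1
  gamma(0) * 0.7572 = 1
  gamma(0) = 1 / 0.7572 = 1.320655.
  gamma(1) = A gamma(0) = (0.351351)(1.320655) = 0.464014.
Therefore gamma(1) = 0.4640 (to 4 decimal places).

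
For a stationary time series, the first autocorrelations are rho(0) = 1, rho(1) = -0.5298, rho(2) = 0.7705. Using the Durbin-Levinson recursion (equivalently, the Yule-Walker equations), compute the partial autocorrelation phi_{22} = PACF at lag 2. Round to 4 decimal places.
\phi_{22} = 0.6809

The PACF at lag k is phi_{kk}, the last component of the solution
to the Yule-Walker system G_k phi = r_k where
  (G_k)_{ij} = rho(|i - j|), (r_k)_i = rho(i), i,j = 1..k.
Equivalently, Durbin-Levinson gives phi_{kk} iteratively:
  phi_{11} = rho(1)
  phi_{kk} = [rho(k) - sum_{j=1..k-1} phi_{k-1,j} rho(k-j)]
            / [1 - sum_{j=1..k-1} phi_{k-1,j} rho(j)],
  phi_{k,j} = phi_{k-1,j} - phi_{kk} phi_{k-1,k-j},  j = 1..k-1.
Step k = 1:
  phi_11 = rho(1) = -0.5298.
Step k = 2:
  phi_22 = [rho(2) - phi_11 rho(1)] / [1 - phi_11 rho(1)] = [0.7705 - (-0.5298)(-0.5298)] / [1 - (-0.5298)(-0.5298)]
         = 0.48981196 / 0.71931196 = 0.6809.
Therefore phi_{22} = 0.6809.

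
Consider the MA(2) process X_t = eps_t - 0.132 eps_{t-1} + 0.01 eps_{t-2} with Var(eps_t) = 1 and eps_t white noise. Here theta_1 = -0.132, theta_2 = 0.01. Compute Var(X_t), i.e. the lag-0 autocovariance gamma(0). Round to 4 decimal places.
\gamma(0) = 1.0175

For an MA(q) process X_t = eps_t + sum_i theta_i eps_{t-i} with
Var(eps_t) = sigma^2, the variance is
  gamma(0) = sigma^2 * (1 + sum_i theta_i^2).
  sum_i theta_i^2 = (-0.132)^2 + (0.01)^2 = 0.017424 + 0.0001 = 0.017524.
  gamma(0) = 1 * (1 + 0.017524) = 1 * 1.017524 = 1.017524, which rounds to 1.0175.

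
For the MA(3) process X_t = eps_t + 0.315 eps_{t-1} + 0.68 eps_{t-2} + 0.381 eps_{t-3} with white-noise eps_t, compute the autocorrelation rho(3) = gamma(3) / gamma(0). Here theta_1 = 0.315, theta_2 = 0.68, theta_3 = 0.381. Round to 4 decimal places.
\rho(3) = 0.2232

For an MA(q) process with theta_0 = 1, the autocovariance is
  gamma(k) = sigma^2 * sum_{i=0..q-k} theta_i * theta_{i+k},
and rho(k) = gamma(k) / gamma(0). Sigma^2 cancels.
  numerator   = (1)*(0.381) = 0.381.
  denominator = (1)^2 + (0.315)^2 + (0.68)^2 + (0.381)^2 = 1.706786.
  rho(3) = 0.381 / 1.706786 = 0.2232.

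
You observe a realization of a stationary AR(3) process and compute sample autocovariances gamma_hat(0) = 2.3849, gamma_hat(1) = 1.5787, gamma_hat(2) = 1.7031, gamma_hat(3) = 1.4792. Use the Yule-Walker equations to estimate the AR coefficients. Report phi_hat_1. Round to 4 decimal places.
\hat\phi_{1} = 0.2740

The Yule-Walker equations for an AR(p) process read, in matrix form,
  Gamma_p phi = r_p,   with   (Gamma_p)_{ij} = gamma(|i - j|),
                       (r_p)_i = gamma(i),   i,j = 1..p.
Substitute the sample gammas (Toeplitz matrix and right-hand side of size 3):
  Gamma_p = [[2.3849, 1.5787, 1.7031], [1.5787, 2.3849, 1.5787], [1.7031, 1.5787, 2.3849]]
  r_p     = [1.5787, 1.7031, 1.4792]
Written out (R1..R3):
  (R1) 2.3849 phi_1 + 1.5787 phi_2 + 1.7031 phi_3 = 1.5787
  (R2) 1.5787 phi_1 + 2.3849 phi_2 + 1.5787 phi_3 = 1.7031
  (R3) 1.7031 phi_1 + 1.5787 phi_2 + 2.3849 phi_3 = 1.4792
Gaussian elimination:
  R2 <- R2 - (1.5787/2.3849) R1 = R2 - (0.661956) R1:  1.339869 phi_2 + 0.451322 phi_3 = 0.658069
  R3 <- R3 - (1.7031/2.3849) R1 = R3 - (0.714118) R1:  0.451322 phi_2 + 1.168686 phi_3 = 0.351822
  R3 <- R3 - (0.451322/1.339869) R2 = R3 - (0.33684) R2:  1.016662 phi_3 = 0.130158
Back-substitution:
  phi_hat_3 = 0.130158 / 1.016662 = 0.128025
  phi_hat_2 = (0.658069 - (0.451322)(0.128025)) / 1.339869 = 0.448021
  phi_hat_1 = (1.5787 - (1.5787)(0.448021) - (1.7031)(0.128025)) / 2.3849 = 0.273962
So phi_hat = [0.2740, 0.4480, 0.1280].
Therefore phi_hat_1 = 0.2740.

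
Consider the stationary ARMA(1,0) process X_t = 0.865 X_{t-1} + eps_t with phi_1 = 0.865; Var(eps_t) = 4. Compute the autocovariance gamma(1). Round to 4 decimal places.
\gamma(1) = 13.7424

Multiply the model equation by X_{t-k} and take expectations. With theta_0 = psi_0 = 1 and psi_j the MA(infinity) weights, this gives
  gamma(k) - sum_i phi_i gamma(k-i) = c_k,
  c_k = sigma^2 * sum_{j=k..q} theta_j psi_{j-k}   (c_k = 0 for k > q),
using gamma(-m) = gamma(m).
Pure AR (q = 0): c_0 = sigma^2 = 4, c_k = 0 for k >= 1.
Equations for k = 0 and k = 1 (AR order 1):
  gamma(0) = phi_1 gamma(1) + c_0
  gamma(1) = phi_1 gamma(0) + c_1
Substituting the second into the first: gamma(0) (1 - phi_1^2) = c_0 + phi_1 c_1, so
  gamma(0) = c_0 / (1 - phi_1^2) = 4 / (1 - (0.865)^2) = 4 / 0.251775 = 15.887201.
  gamma(1) = phi_1 gamma(0) = (0.865)(15.887201) = 13.742429.
Therefore gamma(1) = 13.7424 (to 4 decimal places).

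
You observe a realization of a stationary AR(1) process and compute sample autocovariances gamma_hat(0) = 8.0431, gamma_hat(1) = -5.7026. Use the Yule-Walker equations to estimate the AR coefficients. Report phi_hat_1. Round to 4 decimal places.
\hat\phi_{1} = -0.7090

The Yule-Walker equations for an AR(p) process read, in matrix form,
  Gamma_p phi = r_p,   with   (Gamma_p)_{ij} = gamma(|i - j|),
                       (r_p)_i = gamma(i),   i,j = 1..p.
Substitute the sample gammas (Toeplitz matrix and right-hand side of size 1):
  Gamma_p = [[8.0431]]
  r_p     = [-5.7026]
With p = 1 this is the single equation gamma(0) phi_1 = gamma(1):
  phi_hat_1 = gamma(1) / gamma(0) = -5.7026 / 8.0431 = -0.7090.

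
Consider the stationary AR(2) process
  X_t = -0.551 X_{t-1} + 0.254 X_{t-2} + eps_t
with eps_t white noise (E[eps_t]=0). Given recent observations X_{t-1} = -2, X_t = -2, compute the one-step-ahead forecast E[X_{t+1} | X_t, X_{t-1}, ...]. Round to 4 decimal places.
E[X_{t+1} \mid \mathcal F_t] = 0.5940

For an AR(p) model X_t = c + sum_i phi_i X_{t-i} + eps_t, the
one-step-ahead conditional mean is
  E[X_{t+1} | X_t, ...] = c + sum_i phi_i X_{t+1-i}.
Substitute known values:
  E[X_{t+1} | ...] = (-0.551) * (-2) + (0.254) * (-2)
                   = 0.5940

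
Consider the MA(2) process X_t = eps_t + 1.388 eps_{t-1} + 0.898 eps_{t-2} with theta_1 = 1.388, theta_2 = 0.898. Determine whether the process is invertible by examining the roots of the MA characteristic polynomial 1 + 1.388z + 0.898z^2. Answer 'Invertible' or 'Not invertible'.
\text{Invertible}

The MA(q) characteristic polynomial is P(z) = 1 + 1.388z + 0.898z^2.
Invertibility requires all roots to lie outside the unit circle, i.e. |z| > 1 for every root.
Set 1 + (1.388) z + (0.898) z^2 = 0, i.e. a z^2 + b z + c = 0 with a = 0.898, b = 1.388, c = 1.
Discriminant D = b^2 - 4ac = (1.388)^2 - 4*(0.898)*1 = 1.926544 - (3.592) = -1.665456.
D < 0, so the roots are the complex-conjugate pair z = (-b +/- i sqrt(-D)) / (2a) = -0.7728 +/- 0.7186i.
For a conjugate pair |z|^2 = z * conj(z) = (product of roots) = c/a = 1/(0.898) = 1.113586, so |z| = sqrt(1.113586) = 1.0553 for both roots.
Moduli of all roots: 1.0553, 1.0553.
All moduli strictly greater than 1? Yes.
Verdict: Invertible.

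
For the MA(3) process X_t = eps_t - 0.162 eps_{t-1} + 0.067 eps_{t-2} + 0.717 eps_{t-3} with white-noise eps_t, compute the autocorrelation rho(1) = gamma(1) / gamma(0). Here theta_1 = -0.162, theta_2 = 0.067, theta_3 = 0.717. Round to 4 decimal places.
\rho(1) = -0.0808

For an MA(q) process with theta_0 = 1, the autocovariance is
  gamma(k) = sigma^2 * sum_{i=0..q-k} theta_i * theta_{i+k},
and rho(k) = gamma(k) / gamma(0). Sigma^2 cancels.
  numerator   = (1)*(-0.162) + (-0.162)*(0.067) + (0.067)*(0.717) = -0.124815.
  denominator = (1)^2 + (-0.162)^2 + (0.067)^2 + (0.717)^2 = 1.544822.
  rho(1) = -0.124815 / 1.544822 = -0.0808.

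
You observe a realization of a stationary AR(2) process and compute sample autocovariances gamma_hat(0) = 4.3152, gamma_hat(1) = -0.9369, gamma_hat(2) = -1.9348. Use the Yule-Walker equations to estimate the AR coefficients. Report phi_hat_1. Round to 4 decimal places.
\hat\phi_{1} = -0.3300

The Yule-Walker equations for an AR(p) process read, in matrix form,
  Gamma_p phi = r_p,   with   (Gamma_p)_{ij} = gamma(|i - j|),
                       (r_p)_i = gamma(i),   i,j = 1..p.
Substitute the sample gammas (Toeplitz matrix and right-hand side of size 2):
  Gamma_p = [[4.3152, -0.9369], [-0.9369, 4.3152]]
  r_p     = [-0.9369, -1.9348]
Written out:
  4.3152 phi_1 - 0.9369 phi_2 = -0.9369
  -0.9369 phi_1 + 4.3152 phi_2 = -1.9348
Solve by Cramer's rule:
  det = gamma(0)^2 - gamma(1)^2 = (4.3152)^2 - (-0.9369)^2 = 18.62095104 - 0.87778161 = 17.74316943
  phi_hat_1 = [gamma(1) gamma(0) - gamma(1) gamma(2)] / det = [(-0.9369)(4.3152) - (-0.9369)(-1.9348)] / 17.74316943 = -5.855625 / 17.74316943 = -0.33
  phi_hat_2 = [gamma(0) gamma(2) - gamma(1)^2] / det = [(4.3152)(-1.9348) - (-0.9369)^2] / 17.74316943 = -9.22683057 / 17.74316943 = -0.52
So phi_hat = [-0.3300, -0.5200].
Therefore phi_hat_1 = -0.3300.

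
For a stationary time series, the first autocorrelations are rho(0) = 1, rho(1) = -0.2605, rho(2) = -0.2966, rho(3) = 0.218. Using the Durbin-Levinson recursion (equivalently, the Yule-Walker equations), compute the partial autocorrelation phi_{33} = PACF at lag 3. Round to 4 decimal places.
\phi_{33} = 0.0110

The PACF at lag k is phi_{kk}, the last component of the solution
to the Yule-Walker system G_k phi = r_k where
  (G_k)_{ij} = rho(|i - j|), (r_k)_i = rho(i), i,j = 1..k.
Equivalently, Durbin-Levinson gives phi_{kk} iteratively:
  phi_{11} = rho(1)
  phi_{kk} = [rho(k) - sum_{j=1..k-1} phi_{k-1,j} rho(k-j)]
            / [1 - sum_{j=1..k-1} phi_{k-1,j} rho(j)],
  phi_{k,j} = phi_{k-1,j} - phi_{kk} phi_{k-1,k-j},  j = 1..k-1.
Step k = 1:
  phi_11 = rho(1) = -0.2605.
Step k = 2:
  phi_22 = [rho(2) - phi_11 rho(1)] / [1 - phi_11 rho(1)] = [-0.2966 - (-0.2605)(-0.2605)] / [1 - (-0.2605)(-0.2605)]
         = -0.36446025 / 0.93213975 = -0.390993.
  Update: phi_21 = phi_11 - phi_22 phi_11 = -0.2605 - (-0.390993)(-0.2605) = -0.362354.
Step k = 3:
  phi_33 = [rho(3) - phi_21 rho(2) - phi_22 rho(1)] / [1 - phi_21 rho(1) - phi_22 rho(2)]
    numerator   = 0.218 - (-0.362354)(-0.2966) - (-0.390993)(-0.2605) = 0.00867217
    denominator = 1 - (-0.362354)(-0.2605) - (-0.390993)(-0.2966) = 0.78963829
  phi_33 = 0.00867217 / 0.78963829 = 0.011.
Therefore phi_{33} = 0.0110.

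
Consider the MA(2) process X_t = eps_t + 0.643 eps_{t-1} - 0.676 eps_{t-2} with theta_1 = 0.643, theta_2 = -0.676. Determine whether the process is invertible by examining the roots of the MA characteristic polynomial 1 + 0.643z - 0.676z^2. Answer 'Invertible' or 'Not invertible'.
\text{Not invertible}

The MA(q) characteristic polynomial is P(z) = 1 + 0.643z - 0.676z^2.
Invertibility requires all roots to lie outside the unit circle, i.e. |z| > 1 for every root.
Set 1 + (0.643) z + (-0.676) z^2 = 0, i.e. a z^2 + b z + c = 0 with a = -0.676, b = 0.643, c = 1.
Discriminant D = b^2 - 4ac = (0.643)^2 - 4*(-0.676)*1 = 0.413449 - (-2.704) = 3.117449.
D >= 0, so the roots are real: z = (-b +/- sqrt(D)) / (2a) = (-0.643 +/- 1.76563) / (-1.352).
  z_1 = (-0.643 + 1.76563) / (-1.352) = -0.8303,   |z_1| = 0.8303.
  z_2 = (-0.643 - 1.76563) / (-1.352) = 1.7815,   |z_2| = 1.7815.
Moduli of all roots: 0.8303, 1.7815.
All moduli strictly greater than 1? No.
Verdict: Not invertible.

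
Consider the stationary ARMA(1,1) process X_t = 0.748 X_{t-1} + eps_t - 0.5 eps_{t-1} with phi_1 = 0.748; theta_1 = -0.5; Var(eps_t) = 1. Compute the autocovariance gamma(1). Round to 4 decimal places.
\gamma(1) = 0.3524

Multiply the model equation by X_{t-k} and take expectations. With theta_0 = psi_0 = 1 and psi_j the MA(infinity) weights, this gives
  gamma(k) - sum_i phi_i gamma(k-i) = c_k,
  c_k = sigma^2 * sum_{j=k..q} theta_j psi_{j-k}   (c_k = 0 for k > q),
using gamma(-m) = gamma(m).
psi-weights needed (psi_j = theta_j + sum_i phi_i psi_{j-i}):
  psi_1 = theta_1 + phi_1 = -0.5 + (0.748) = 0.248
Right-hand sides:
  c_0 = sigma^2 (1 + theta_1 psi_1) = 1 * (1 + (-0.5)(0.248)) = 1 * 0.876 = 0.876
  c_1 = sigma^2 theta_1 = 1 * (-0.5) = -0.5
  c_2 = 0
Equations for k = 0 and k = 1 (AR order 1):
  gamma(0) = phi_1 gamma(1) + c_0
  gamma(1) = phi_1 gamma(0) + c_1
Substituting the second into the first: gamma(0) (1 - phi_1^2) = c_0 + phi_1 c_1, so
  gamma(0) = (c_0 + phi_1 c_1) / (1 - phi_1^2) = (0.876 + (0.748)(-0.5)) / (1 - (0.748)^2) = 0.502 / 0.440496 = 1.139624.
  gamma(1) = phi_1 gamma(0) + c_1 = (0.748)(1.139624) + (-0.5) = 0.352439.
Therefore gamma(1) = 0.3524 (to 4 decimal places).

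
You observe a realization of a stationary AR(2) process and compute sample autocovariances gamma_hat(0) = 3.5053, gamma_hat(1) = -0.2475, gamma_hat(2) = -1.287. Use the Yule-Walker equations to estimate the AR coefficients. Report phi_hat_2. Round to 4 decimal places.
\hat\phi_{2} = -0.3740

The Yule-Walker equations for an AR(p) process read, in matrix form,
  Gamma_p phi = r_p,   with   (Gamma_p)_{ij} = gamma(|i - j|),
                       (r_p)_i = gamma(i),   i,j = 1..p.
Substitute the sample gammas (Toeplitz matrix and right-hand side of size 2):
  Gamma_p = [[3.5053, -0.2475], [-0.2475, 3.5053]]
  r_p     = [-0.2475, -1.287]
Written out:
  3.5053 phi_1 - 0.2475 phi_2 = -0.2475
  -0.2475 phi_1 + 3.5053 phi_2 = -1.287
Solve by Cramer's rule:
  det = gamma(0)^2 - gamma(1)^2 = (3.5053)^2 - (-0.2475)^2 = 12.28712809 - 0.06125625 = 12.22587184
  phi_hat_1 = [gamma(1) gamma(0) - gamma(1) gamma(2)] / det = [(-0.2475)(3.5053) - (-0.2475)(-1.287)] / 12.22587184 = -1.18609425 / 12.22587184 = -0.097
  phi_hat_2 = [gamma(0) gamma(2) - gamma(1)^2] / det = [(3.5053)(-1.287) - (-0.2475)^2] / 12.22587184 = -4.57257735 / 12.22587184 = -0.374
So phi_hat = [-0.0970, -0.3740].
Therefore phi_hat_2 = -0.3740.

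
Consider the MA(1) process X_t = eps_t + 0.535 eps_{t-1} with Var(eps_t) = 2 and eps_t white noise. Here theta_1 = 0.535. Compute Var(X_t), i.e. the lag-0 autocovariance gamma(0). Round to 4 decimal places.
\gamma(0) = 2.5725

For an MA(q) process X_t = eps_t + sum_i theta_i eps_{t-i} with
Var(eps_t) = sigma^2, the variance is
  gamma(0) = sigma^2 * (1 + sum_i theta_i^2).
  sum_i theta_i^2 = (0.535)^2 = 0.286225.
  gamma(0) = 2 * (1 + 0.286225) = 2 * 1.286225 = 2.57245, which rounds to 2.5725.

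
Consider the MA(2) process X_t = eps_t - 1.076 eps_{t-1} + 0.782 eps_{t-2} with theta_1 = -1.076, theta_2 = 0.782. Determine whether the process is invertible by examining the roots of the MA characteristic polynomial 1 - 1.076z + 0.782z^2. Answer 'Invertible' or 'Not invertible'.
\text{Invertible}

The MA(q) characteristic polynomial is P(z) = 1 - 1.076z + 0.782z^2.
Invertibility requires all roots to lie outside the unit circle, i.e. |z| > 1 for every root.
Set 1 + (-1.076) z + (0.782) z^2 = 0, i.e. a z^2 + b z + c = 0 with a = 0.782, b = -1.076, c = 1.
Discriminant D = b^2 - 4ac = (-1.076)^2 - 4*(0.782)*1 = 1.157776 - (3.128) = -1.970224.
D < 0, so the roots are the complex-conjugate pair z = (-b +/- i sqrt(-D)) / (2a) = 0.688 +/- 0.8975i.
For a conjugate pair |z|^2 = z * conj(z) = (product of roots) = c/a = 1/(0.782) = 1.278772, so |z| = sqrt(1.278772) = 1.1308 for both roots.
Moduli of all roots: 1.1308, 1.1308.
All moduli strictly greater than 1? Yes.
Verdict: Invertible.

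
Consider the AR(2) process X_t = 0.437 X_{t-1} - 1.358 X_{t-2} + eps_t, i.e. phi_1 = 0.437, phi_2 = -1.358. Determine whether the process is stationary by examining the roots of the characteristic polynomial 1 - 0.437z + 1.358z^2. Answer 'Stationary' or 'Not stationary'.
\text{Not stationary}

The AR(p) characteristic polynomial is P(z) = 1 - 0.437z + 1.358z^2.
Stationarity requires all roots to lie outside the unit circle, i.e. |z| > 1 for every root.
Set 1 + (-0.437) z + (1.358) z^2 = 0, i.e. a z^2 + b z + c = 0 with a = 1.358, b = -0.437, c = 1.
Discriminant D = b^2 - 4ac = (-0.437)^2 - 4*(1.358)*1 = 0.190969 - (5.432) = -5.241031.
D < 0, so the roots are the complex-conjugate pair z = (-b +/- i sqrt(-D)) / (2a) = 0.1609 +/- 0.8429i.
For a conjugate pair |z|^2 = z * conj(z) = (product of roots) = c/a = 1/(1.358) = 0.736377, so |z| = sqrt(0.736377) = 0.8581 for both roots.
Moduli of all roots: 0.8581, 0.8581.
All moduli strictly greater than 1? No.
Verdict: Not stationary.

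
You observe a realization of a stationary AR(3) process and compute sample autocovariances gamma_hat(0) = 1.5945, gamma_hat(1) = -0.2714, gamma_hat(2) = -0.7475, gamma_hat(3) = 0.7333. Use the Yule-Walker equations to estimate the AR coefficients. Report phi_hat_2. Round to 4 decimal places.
\hat\phi_{2} = -0.4220

The Yule-Walker equations for an AR(p) process read, in matrix form,
  Gamma_p phi = r_p,   with   (Gamma_p)_{ij} = gamma(|i - j|),
                       (r_p)_i = gamma(i),   i,j = 1..p.
Substitute the sample gammas (Toeplitz matrix and right-hand side of size 3):
  Gamma_p = [[1.5945, -0.2714, -0.7475], [-0.2714, 1.5945, -0.2714], [-0.7475, -0.2714, 1.5945]]
  r_p     = [-0.2714, -0.7475, 0.7333]
Written out (R1..R3):
  (R1) 1.5945 phi_1 - 0.2714 phi_2 - 0.7475 phi_3 = -0.2714
  (R2) -0.2714 phi_1 + 1.5945 phi_2 - 0.2714 phi_3 = -0.7475
  (R3) -0.7475 phi_1 - 0.2714 phi_2 + 1.5945 phi_3 = 0.7333
Gaussian elimination:
  R2 <- R2 - (-0.2714/1.5945) R1 = R2 - (-0.17021) R1:  1.548305 phi_2 - 0.398632 phi_3 = -0.793695
  R3 <- R3 - (-0.7475/1.5945) R1 = R3 - (-0.468799) R1:  -0.398632 phi_2 + 1.244073 phi_3 = 0.606068
  R3 <- R3 - (-0.398632/1.548305) R2 = R3 - (-0.257464) R2:  1.14144 phi_3 = 0.40172
Back-substitution:
  phi_hat_3 = 0.40172 / 1.14144 = 0.351942
  phi_hat_2 = (-0.793695 - (-0.398632)(0.351942)) / 1.548305 = -0.42201
  phi_hat_1 = (-0.2714 - (-0.2714)(-0.42201) - (-0.7475)(0.351942)) / 1.5945 = -0.07705
So phi_hat = [-0.0771, -0.4220, 0.3519].
Therefore phi_hat_2 = -0.4220.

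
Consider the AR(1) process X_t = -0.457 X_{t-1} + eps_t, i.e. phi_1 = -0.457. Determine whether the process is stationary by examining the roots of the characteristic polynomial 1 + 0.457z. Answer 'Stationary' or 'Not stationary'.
\text{Stationary}

The AR(p) characteristic polynomial is P(z) = 1 + 0.457z.
Stationarity requires all roots to lie outside the unit circle, i.e. |z| > 1 for every root.
This is linear in z: 1 + (0.457) z = 0  =>  z = -1/(0.457) = -2.188184,  |z| = 2.188184.
Moduli of all roots: 2.1882.
All moduli strictly greater than 1? Yes.
Verdict: Stationary.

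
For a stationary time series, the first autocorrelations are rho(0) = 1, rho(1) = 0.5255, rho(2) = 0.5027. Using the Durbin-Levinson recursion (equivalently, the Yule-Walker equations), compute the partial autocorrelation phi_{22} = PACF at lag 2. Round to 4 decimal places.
\phi_{22} = 0.3130

The PACF at lag k is phi_{kk}, the last component of the solution
to the Yule-Walker system G_k phi = r_k where
  (G_k)_{ij} = rho(|i - j|), (r_k)_i = rho(i), i,j = 1..k.
Equivalently, Durbin-Levinson gives phi_{kk} iteratively:
  phi_{11} = rho(1)
  phi_{kk} = [rho(k) - sum_{j=1..k-1} phi_{k-1,j} rho(k-j)]
            / [1 - sum_{j=1..k-1} phi_{k-1,j} rho(j)],
  phi_{k,j} = phi_{k-1,j} - phi_{kk} phi_{k-1,k-j},  j = 1..k-1.
Step k = 1:
  phi_11 = rho(1) = 0.5255.
Step k = 2:
  phi_22 = [rho(2) - phi_11 rho(1)] / [1 - phi_11 rho(1)] = [0.5027 - (0.5255)(0.5255)] / [1 - (0.5255)(0.5255)]
         = 0.22654975 / 0.72384975 = 0.313.
Therefore phi_{22} = 0.3130.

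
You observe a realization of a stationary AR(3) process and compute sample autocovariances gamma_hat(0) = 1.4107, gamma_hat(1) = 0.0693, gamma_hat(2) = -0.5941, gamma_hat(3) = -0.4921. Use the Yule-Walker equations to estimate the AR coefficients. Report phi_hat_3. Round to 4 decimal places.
\hat\phi_{3} = -0.3650

The Yule-Walker equations for an AR(p) process read, in matrix form,
  Gamma_p phi = r_p,   with   (Gamma_p)_{ij} = gamma(|i - j|),
                       (r_p)_i = gamma(i),   i,j = 1..p.
Substitute the sample gammas (Toeplitz matrix and right-hand side of size 3):
  Gamma_p = [[1.4107, 0.0693, -0.5941], [0.0693, 1.4107, 0.0693], [-0.5941, 0.0693, 1.4107]]
  r_p     = [0.0693, -0.5941, -0.4921]
Written out (R1..R3):
  (R1) 1.4107 phi_1 + 0.0693 phi_2 - 0.5941 phi_3 = 0.0693
  (R2) 0.0693 phi_1 + 1.4107 phi_2 + 0.0693 phi_3 = -0.5941
  (R3) -0.5941 phi_1 + 0.0693 phi_2 + 1.4107 phi_3 = -0.4921
Gaussian elimination:
  R2 <- R2 - (0.0693/1.4107) R1 = R2 - (0.049125) R1:  1.407296 phi_2 + 0.098485 phi_3 = -0.597504
  R3 <- R3 - (-0.5941/1.4107) R1 = R3 - (-0.421138) R1:  0.098485 phi_2 + 1.160502 phi_3 = -0.462915
  R3 <- R3 - (0.098485/1.407296) R2 = R3 - (0.069982) R2:  1.15361 phi_3 = -0.421101
Back-substitution:
  phi_hat_3 = -0.421101 / 1.15361 = -0.365029
  phi_hat_2 = (-0.597504 - (0.098485)(-0.365029)) / 1.407296 = -0.399031
  phi_hat_1 = (0.0693 - (0.0693)(-0.399031) - (-0.5941)(-0.365029)) / 1.4107 = -0.085001
So phi_hat = [-0.0850, -0.3990, -0.3650].
Therefore phi_hat_3 = -0.3650.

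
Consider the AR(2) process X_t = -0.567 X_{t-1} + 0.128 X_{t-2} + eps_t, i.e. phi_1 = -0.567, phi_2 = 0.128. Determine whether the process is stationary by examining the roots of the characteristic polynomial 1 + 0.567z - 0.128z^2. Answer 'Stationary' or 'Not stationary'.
\text{Stationary}

The AR(p) characteristic polynomial is P(z) = 1 + 0.567z - 0.128z^2.
Stationarity requires all roots to lie outside the unit circle, i.e. |z| > 1 for every root.
Set 1 + (0.567) z + (-0.128) z^2 = 0, i.e. a z^2 + b z + c = 0 with a = -0.128, b = 0.567, c = 1.
Discriminant D = b^2 - 4ac = (0.567)^2 - 4*(-0.128)*1 = 0.321489 - (-0.512) = 0.833489.
D >= 0, so the roots are real: z = (-b +/- sqrt(D)) / (2a) = (-0.567 +/- 0.912956) / (-0.256).
  z_1 = (-0.567 + 0.912956) / (-0.256) = -1.3514,   |z_1| = 1.3514.
  z_2 = (-0.567 - 0.912956) / (-0.256) = 5.7811,   |z_2| = 5.7811.
Moduli of all roots: 1.3514, 5.7811.
All moduli strictly greater than 1? Yes.
Verdict: Stationary.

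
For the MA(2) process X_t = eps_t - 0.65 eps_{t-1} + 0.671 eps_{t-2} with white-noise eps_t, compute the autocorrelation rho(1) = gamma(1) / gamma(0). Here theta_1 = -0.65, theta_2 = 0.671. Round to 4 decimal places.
\rho(1) = -0.5800

For an MA(q) process with theta_0 = 1, the autocovariance is
  gamma(k) = sigma^2 * sum_{i=0..q-k} theta_i * theta_{i+k},
and rho(k) = gamma(k) / gamma(0). Sigma^2 cancels.
  numerator   = (1)*(-0.65) + (-0.65)*(0.671) = -1.08615.
  denominator = (1)^2 + (-0.65)^2 + (0.671)^2 = 1.872741.
  rho(1) = -1.08615 / 1.872741 = -0.5800.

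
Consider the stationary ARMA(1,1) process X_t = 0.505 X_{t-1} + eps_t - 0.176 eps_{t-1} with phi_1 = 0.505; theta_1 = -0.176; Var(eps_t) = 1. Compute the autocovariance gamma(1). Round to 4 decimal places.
\gamma(1) = 0.4024

Multiply the model equation by X_{t-k} and take expectations. With theta_0 = psi_0 = 1 and psi_j the MA(infinity) weights, this gives
  gamma(k) - sum_i phi_i gamma(k-i) = c_k,
  c_k = sigma^2 * sum_{j=k..q} theta_j psi_{j-k}   (c_k = 0 for k > q),
using gamma(-m) = gamma(m).
psi-weights needed (psi_j = theta_j + sum_i phi_i psi_{j-i}):
  psi_1 = theta_1 + phi_1 = -0.176 + (0.505) = 0.329
Right-hand sides:
  c_0 = sigma^2 (1 + theta_1 psi_1) = 1 * (1 + (-0.176)(0.329)) = 1 * 0.942096 = 0.942096
  c_1 = sigma^2 theta_1 = 1 * (-0.176) = -0.176
  c_2 = 0
Equations for k = 0 and k = 1 (AR order 1):
  gamma(0) = phi_1 gamma(1) + c_0
  gamma(1) = phi_1 gamma(0) + c_1
Substituting the second into the first: gamma(0) (1 - phi_1^2) = c_0 + phi_1 c_1, so
  gamma(0) = (c_0 + phi_1 c_1) / (1 - phi_1^2) = (0.942096 + (0.505)(-0.176)) / (1 - (0.505)^2) = 0.853216 / 0.744975 = 1.145295.
  gamma(1) = phi_1 gamma(0) + c_1 = (0.505)(1.145295) + (-0.176) = 0.402374.
Therefore gamma(1) = 0.4024 (to 4 decimal places).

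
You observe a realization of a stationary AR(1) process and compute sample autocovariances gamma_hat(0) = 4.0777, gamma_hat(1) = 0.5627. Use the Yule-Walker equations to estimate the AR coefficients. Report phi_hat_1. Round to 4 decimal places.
\hat\phi_{1} = 0.1380

The Yule-Walker equations for an AR(p) process read, in matrix form,
  Gamma_p phi = r_p,   with   (Gamma_p)_{ij} = gamma(|i - j|),
                       (r_p)_i = gamma(i),   i,j = 1..p.
Substitute the sample gammas (Toeplitz matrix and right-hand side of size 1):
  Gamma_p = [[4.0777]]
  r_p     = [0.5627]
With p = 1 this is the single equation gamma(0) phi_1 = gamma(1):
  phi_hat_1 = gamma(1) / gamma(0) = 0.5627 / 4.0777 = 0.1380.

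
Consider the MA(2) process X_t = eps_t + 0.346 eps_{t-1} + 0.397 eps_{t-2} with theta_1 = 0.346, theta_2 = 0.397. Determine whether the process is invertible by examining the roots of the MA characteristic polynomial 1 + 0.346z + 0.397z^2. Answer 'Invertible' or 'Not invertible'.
\text{Invertible}

The MA(q) characteristic polynomial is P(z) = 1 + 0.346z + 0.397z^2.
Invertibility requires all roots to lie outside the unit circle, i.e. |z| > 1 for every root.
Set 1 + (0.346) z + (0.397) z^2 = 0, i.e. a z^2 + b z + c = 0 with a = 0.397, b = 0.346, c = 1.
Discriminant D = b^2 - 4ac = (0.346)^2 - 4*(0.397)*1 = 0.119716 - (1.588) = -1.468284.
D < 0, so the roots are the complex-conjugate pair z = (-b +/- i sqrt(-D)) / (2a) = -0.4358 +/- 1.5261i.
For a conjugate pair |z|^2 = z * conj(z) = (product of roots) = c/a = 1/(0.397) = 2.518892, so |z| = sqrt(2.518892) = 1.5871 for both roots.
Moduli of all roots: 1.5871, 1.5871.
All moduli strictly greater than 1? Yes.
Verdict: Invertible.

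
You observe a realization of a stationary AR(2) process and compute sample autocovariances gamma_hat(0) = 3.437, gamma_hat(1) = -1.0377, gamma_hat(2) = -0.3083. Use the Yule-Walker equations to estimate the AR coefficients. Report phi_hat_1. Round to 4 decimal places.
\hat\phi_{1} = -0.3620

The Yule-Walker equations for an AR(p) process read, in matrix form,
  Gamma_p phi = r_p,   with   (Gamma_p)_{ij} = gamma(|i - j|),
                       (r_p)_i = gamma(i),   i,j = 1..p.
Substitute the sample gammas (Toeplitz matrix and right-hand side of size 2):
  Gamma_p = [[3.437, -1.0377], [-1.0377, 3.437]]
  r_p     = [-1.0377, -0.3083]
Written out:
  3.437 phi_1 - 1.0377 phi_2 = -1.0377
  -1.0377 phi_1 + 3.437 phi_2 = -0.3083
Solve by Cramer's rule:
  det = gamma(0)^2 - gamma(1)^2 = (3.437)^2 - (-1.0377)^2 = 11.812969 - 1.07682129 = 10.73614771
  phi_hat_1 = [gamma(1) gamma(0) - gamma(1) gamma(2)] / det = [(-1.0377)(3.437) - (-1.0377)(-0.3083)] / 10.73614771 = -3.88649781 / 10.73614771 = -0.362
  phi_hat_2 = [gamma(0) gamma(2) - gamma(1)^2] / det = [(3.437)(-0.3083) - (-1.0377)^2] / 10.73614771 = -2.13644839 / 10.73614771 = -0.199
So phi_hat = [-0.3620, -0.1990].
Therefore phi_hat_1 = -0.3620.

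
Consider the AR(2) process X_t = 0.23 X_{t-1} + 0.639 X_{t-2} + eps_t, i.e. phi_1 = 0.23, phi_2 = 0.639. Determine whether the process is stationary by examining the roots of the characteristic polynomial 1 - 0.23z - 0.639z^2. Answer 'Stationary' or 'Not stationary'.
\text{Stationary}

The AR(p) characteristic polynomial is P(z) = 1 - 0.23z - 0.639z^2.
Stationarity requires all roots to lie outside the unit circle, i.e. |z| > 1 for every root.
Set 1 + (-0.23) z + (-0.639) z^2 = 0, i.e. a z^2 + b z + c = 0 with a = -0.639, b = -0.23, c = 1.
Discriminant D = b^2 - 4ac = (-0.23)^2 - 4*(-0.639)*1 = 0.0529 - (-2.556) = 2.6089.
D >= 0, so the roots are real: z = (-b +/- sqrt(D)) / (2a) = (0.23 +/- 1.615209) / (-1.278).
  z_1 = (0.23 + 1.615209) / (-1.278) = -1.4438,   |z_1| = 1.4438.
  z_2 = (0.23 - 1.615209) / (-1.278) = 1.0839,   |z_2| = 1.0839.
Moduli of all roots: 1.4438, 1.0839.
All moduli strictly greater than 1? Yes.
Verdict: Stationary.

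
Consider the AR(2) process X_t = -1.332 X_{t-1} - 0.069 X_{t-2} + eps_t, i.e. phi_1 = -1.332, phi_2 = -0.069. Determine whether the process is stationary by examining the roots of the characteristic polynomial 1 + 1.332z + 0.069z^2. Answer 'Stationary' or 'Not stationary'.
\text{Not stationary}

The AR(p) characteristic polynomial is P(z) = 1 + 1.332z + 0.069z^2.
Stationarity requires all roots to lie outside the unit circle, i.e. |z| > 1 for every root.
Set 1 + (1.332) z + (0.069) z^2 = 0, i.e. a z^2 + b z + c = 0 with a = 0.069, b = 1.332, c = 1.
Discriminant D = b^2 - 4ac = (1.332)^2 - 4*(0.069)*1 = 1.774224 - (0.276) = 1.498224.
D >= 0, so the roots are real: z = (-b +/- sqrt(D)) / (2a) = (-1.332 +/- 1.22402) / (0.138).
  z_1 = (-1.332 + 1.22402) / (0.138) = -0.7825,   |z_1| = 0.7825.
  z_2 = (-1.332 - 1.22402) / (0.138) = -18.5219,   |z_2| = 18.5219.
Moduli of all roots: 0.7825, 18.5219.
All moduli strictly greater than 1? No.
Verdict: Not stationary.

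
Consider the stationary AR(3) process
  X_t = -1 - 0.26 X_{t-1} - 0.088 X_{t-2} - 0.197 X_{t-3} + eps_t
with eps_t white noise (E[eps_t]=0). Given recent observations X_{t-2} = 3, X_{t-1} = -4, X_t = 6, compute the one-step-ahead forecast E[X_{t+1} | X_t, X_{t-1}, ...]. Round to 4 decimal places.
E[X_{t+1} \mid \mathcal F_t] = -2.7990

For an AR(p) model X_t = c + sum_i phi_i X_{t-i} + eps_t, the
one-step-ahead conditional mean is
  E[X_{t+1} | X_t, ...] = c + sum_i phi_i X_{t+1-i}.
Substitute known values:
  E[X_{t+1} | ...] = -1 + (-0.26) * (6) + (-0.088) * (-4) + (-0.197) * (3)
                   = -2.7990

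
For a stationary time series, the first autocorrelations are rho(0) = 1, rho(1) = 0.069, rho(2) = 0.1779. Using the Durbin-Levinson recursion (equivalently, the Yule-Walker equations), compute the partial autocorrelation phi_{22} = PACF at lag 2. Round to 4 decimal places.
\phi_{22} = 0.1740

The PACF at lag k is phi_{kk}, the last component of the solution
to the Yule-Walker system G_k phi = r_k where
  (G_k)_{ij} = rho(|i - j|), (r_k)_i = rho(i), i,j = 1..k.
Equivalently, Durbin-Levinson gives phi_{kk} iteratively:
  phi_{11} = rho(1)
  phi_{kk} = [rho(k) - sum_{j=1..k-1} phi_{k-1,j} rho(k-j)]
            / [1 - sum_{j=1..k-1} phi_{k-1,j} rho(j)],
  phi_{k,j} = phi_{k-1,j} - phi_{kk} phi_{k-1,k-j},  j = 1..k-1.
Step k = 1:
  phi_11 = rho(1) = 0.069.
Step k = 2:
  phi_22 = [rho(2) - phi_11 rho(1)] / [1 - phi_11 rho(1)] = [0.1779 - (0.069)(0.069)] / [1 - (0.069)(0.069)]
         = 0.173139 / 0.995239 = 0.174.
Therefore phi_{22} = 0.1740.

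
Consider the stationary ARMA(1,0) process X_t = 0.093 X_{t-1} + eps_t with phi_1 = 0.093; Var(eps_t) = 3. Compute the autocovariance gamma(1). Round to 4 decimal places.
\gamma(1) = 0.2814

Multiply the model equation by X_{t-k} and take expectations. With theta_0 = psi_0 = 1 and psi_j the MA(infinity) weights, this gives
  gamma(k) - sum_i phi_i gamma(k-i) = c_k,
  c_k = sigma^2 * sum_{j=k..q} theta_j psi_{j-k}   (c_k = 0 for k > q),
using gamma(-m) = gamma(m).
Pure AR (q = 0): c_0 = sigma^2 = 3, c_k = 0 for k >= 1.
Equations for k = 0 and k = 1 (AR order 1):
  gamma(0) = phi_1 gamma(1) + c_0
  gamma(1) = phi_1 gamma(0) + c_1
Substituting the second into the first: gamma(0) (1 - phi_1^2) = c_0 + phi_1 c_1, so
  gamma(0) = c_0 / (1 - phi_1^2) = 3 / (1 - (0.093)^2) = 3 / 0.991351 = 3.026173.
  gamma(1) = phi_1 gamma(0) = (0.093)(3.026173) = 0.281434.
Therefore gamma(1) = 0.2814 (to 4 decimal places).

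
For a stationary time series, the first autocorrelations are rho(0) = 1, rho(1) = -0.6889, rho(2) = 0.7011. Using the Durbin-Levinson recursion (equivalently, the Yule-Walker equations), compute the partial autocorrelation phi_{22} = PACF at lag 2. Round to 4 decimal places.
\phi_{22} = 0.4311

The PACF at lag k is phi_{kk}, the last component of the solution
to the Yule-Walker system G_k phi = r_k where
  (G_k)_{ij} = rho(|i - j|), (r_k)_i = rho(i), i,j = 1..k.
Equivalently, Durbin-Levinson gives phi_{kk} iteratively:
  phi_{11} = rho(1)
  phi_{kk} = [rho(k) - sum_{j=1..k-1} phi_{k-1,j} rho(k-j)]
            / [1 - sum_{j=1..k-1} phi_{k-1,j} rho(j)],
  phi_{k,j} = phi_{k-1,j} - phi_{kk} phi_{k-1,k-j},  j = 1..k-1.
Step k = 1:
  phi_11 = rho(1) = -0.6889.
Step k = 2:
  phi_22 = [rho(2) - phi_11 rho(1)] / [1 - phi_11 rho(1)] = [0.7011 - (-0.6889)(-0.6889)] / [1 - (-0.6889)(-0.6889)]
         = 0.22651679 / 0.52541679 = 0.4311.
Therefore phi_{22} = 0.4311.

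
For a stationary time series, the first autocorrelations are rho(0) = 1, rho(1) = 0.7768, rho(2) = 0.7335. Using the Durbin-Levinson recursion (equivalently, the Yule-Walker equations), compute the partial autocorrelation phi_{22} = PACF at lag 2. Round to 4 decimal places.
\phi_{22} = 0.3280

The PACF at lag k is phi_{kk}, the last component of the solution
to the Yule-Walker system G_k phi = r_k where
  (G_k)_{ij} = rho(|i - j|), (r_k)_i = rho(i), i,j = 1..k.
Equivalently, Durbin-Levinson gives phi_{kk} iteratively:
  phi_{11} = rho(1)
  phi_{kk} = [rho(k) - sum_{j=1..k-1} phi_{k-1,j} rho(k-j)]
            / [1 - sum_{j=1..k-1} phi_{k-1,j} rho(j)],
  phi_{k,j} = phi_{k-1,j} - phi_{kk} phi_{k-1,k-j},  j = 1..k-1.
Step k = 1:
  phi_11 = rho(1) = 0.7768.
Step k = 2:
  phi_22 = [rho(2) - phi_11 rho(1)] / [1 - phi_11 rho(1)] = [0.7335 - (0.7768)(0.7768)] / [1 - (0.7768)(0.7768)]
         = 0.13008176 / 0.39658176 = 0.328.
Therefore phi_{22} = 0.3280.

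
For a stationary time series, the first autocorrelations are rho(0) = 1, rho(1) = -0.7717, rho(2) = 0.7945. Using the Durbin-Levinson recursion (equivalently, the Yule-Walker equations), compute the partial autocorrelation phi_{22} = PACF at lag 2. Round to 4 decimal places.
\phi_{22} = 0.4919

The PACF at lag k is phi_{kk}, the last component of the solution
to the Yule-Walker system G_k phi = r_k where
  (G_k)_{ij} = rho(|i - j|), (r_k)_i = rho(i), i,j = 1..k.
Equivalently, Durbin-Levinson gives phi_{kk} iteratively:
  phi_{11} = rho(1)
  phi_{kk} = [rho(k) - sum_{j=1..k-1} phi_{k-1,j} rho(k-j)]
            / [1 - sum_{j=1..k-1} phi_{k-1,j} rho(j)],
  phi_{k,j} = phi_{k-1,j} - phi_{kk} phi_{k-1,k-j},  j = 1..k-1.
Step k = 1:
  phi_11 = rho(1) = -0.7717.
Step k = 2:
  phi_22 = [rho(2) - phi_11 rho(1)] / [1 - phi_11 rho(1)] = [0.7945 - (-0.7717)(-0.7717)] / [1 - (-0.7717)(-0.7717)]
         = 0.19897911 / 0.40447911 = 0.4919.
Therefore phi_{22} = 0.4919.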